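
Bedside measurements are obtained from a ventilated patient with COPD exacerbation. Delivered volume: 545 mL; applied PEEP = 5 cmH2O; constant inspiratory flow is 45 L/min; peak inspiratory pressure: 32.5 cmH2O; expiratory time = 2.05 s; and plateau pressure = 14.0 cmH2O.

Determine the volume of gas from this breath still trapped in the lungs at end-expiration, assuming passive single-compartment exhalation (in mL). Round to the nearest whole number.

Flow: 45 L/min ÷ 60 = 0.75 L/s.
R = (PIP − Pplat)/V̇ = (32.5 − 14.0) / 0.75 = 18.5/0.75 = 24.667 cmH2O·s/L.
C = Vt/(Pplat − PEEP) = 545.0 / (14.0 − 5) = 545.0/9.0 = 60.556 mL/cmH2O.
τ = R × C = 24.667 × 0.06056 L/cmH2O = 1.494 s.
Fraction remaining = e^(−Te/τ) = e^(−2.05/1.494) = 0.2536.
Trapped volume = 545.0 × 0.2536 = 138.21 mL.

138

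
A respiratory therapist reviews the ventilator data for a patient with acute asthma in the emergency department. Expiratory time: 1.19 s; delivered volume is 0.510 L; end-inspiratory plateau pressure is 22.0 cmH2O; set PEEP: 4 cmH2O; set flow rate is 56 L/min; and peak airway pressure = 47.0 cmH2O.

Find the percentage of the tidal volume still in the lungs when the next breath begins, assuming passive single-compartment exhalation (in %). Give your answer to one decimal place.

20.8

Flow: 56 L/min ÷ 60 = 0.9333 L/s.
R = (PIP − Pplat)/V̇ = (47.0 − 22.0) / 0.9333 = 25.0/0.9333 = 26.787 cmH2O·s/L.
C = Vt/(Pplat − PEEP) = 510.0 / (22.0 − 4) = 510.0/18.0 = 28.333 mL/cmH2O.
τ = R × C = 26.787 × 0.02833 L/cmH2O = 0.7589 s.
Fraction remaining at end-expiration = e^(−Te/τ) = e^(−1.19/0.7589) = 0.2084 → 20.84%.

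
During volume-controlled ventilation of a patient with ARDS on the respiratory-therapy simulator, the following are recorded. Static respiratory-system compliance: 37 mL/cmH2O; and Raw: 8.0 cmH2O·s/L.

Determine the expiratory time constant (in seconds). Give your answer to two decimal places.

0.30

τ = R × C = 8.0 × 37 mL/cmH2O = 8.0 × 0.037 L/cmH2O = 0.296 s.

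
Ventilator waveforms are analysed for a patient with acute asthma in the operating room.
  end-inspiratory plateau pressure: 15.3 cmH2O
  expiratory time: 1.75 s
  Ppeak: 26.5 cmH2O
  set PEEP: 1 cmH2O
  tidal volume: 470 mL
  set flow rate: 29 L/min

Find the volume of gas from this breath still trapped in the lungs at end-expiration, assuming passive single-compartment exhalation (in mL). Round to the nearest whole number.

Flow: 29 L/min ÷ 60 = 0.4833 L/s.
R = (PIP − Pplat)/V̇ = (26.5 − 15.3) / 0.4833 = 11.2/0.4833 = 23.174 cmH2O·s/L.
C = Vt/(Pplat − PEEP) = 470.0 / (15.3 − 1) = 470.0/14.3 = 32.867 mL/cmH2O.
τ = R × C = 23.174 × 0.03287 L/cmH2O = 0.7617 s.
Fraction remaining = e^(−Te/τ) = e^(−1.75/0.7617) = 0.1005.
Trapped volume = 470.0 × 0.1005 = 47.235 mL.

47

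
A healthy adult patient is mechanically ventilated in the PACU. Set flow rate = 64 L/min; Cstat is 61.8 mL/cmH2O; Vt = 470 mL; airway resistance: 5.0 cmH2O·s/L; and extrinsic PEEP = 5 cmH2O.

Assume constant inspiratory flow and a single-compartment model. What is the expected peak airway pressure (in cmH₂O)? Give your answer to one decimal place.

Flow: 64 L/min ÷ 60 = 1.0667 L/s.
Equation of motion (constant flow): PIP = Vt/C + R·V̇ + PEEP.
PIP = 470/61.8 + 5.0×1.0667 + 5 = 7.605 + 5.334 + 5 = 17.939 cmH2O.

17.9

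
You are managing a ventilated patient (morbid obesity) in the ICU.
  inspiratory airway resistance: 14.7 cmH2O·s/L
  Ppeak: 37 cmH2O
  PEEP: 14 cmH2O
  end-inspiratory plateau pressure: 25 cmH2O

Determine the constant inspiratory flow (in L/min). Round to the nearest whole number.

49

flow = (PIP − Pplat) / Raw = (37 − 25) / 14.7 = 0.8163 L/s × 60 = 48.978 L/min.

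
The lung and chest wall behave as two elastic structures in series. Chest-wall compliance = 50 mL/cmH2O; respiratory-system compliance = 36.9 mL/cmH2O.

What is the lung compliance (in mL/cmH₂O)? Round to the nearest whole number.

141

1/CL = 1/Crs − 1/Ccw.
1/CL = 1/36.9 − 1/50 = 0.0071.
CL = 140.85 mL/cmH2O.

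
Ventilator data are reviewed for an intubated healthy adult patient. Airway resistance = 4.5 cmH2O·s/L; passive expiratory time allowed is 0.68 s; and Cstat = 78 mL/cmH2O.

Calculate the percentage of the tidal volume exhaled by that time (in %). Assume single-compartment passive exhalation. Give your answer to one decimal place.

85.6

τ = R × C = 4.5 × 78 mL/cmH2O = 4.5 × 0.078 L/cmH2O = 0.351 s.
Passive exhalation: V(t)/V₀ = e^(−t/τ) = e^(−0.68/0.351) = 0.1441.
Fraction exhaled = 1 − 0.1441 = 0.8559 → 85.59%.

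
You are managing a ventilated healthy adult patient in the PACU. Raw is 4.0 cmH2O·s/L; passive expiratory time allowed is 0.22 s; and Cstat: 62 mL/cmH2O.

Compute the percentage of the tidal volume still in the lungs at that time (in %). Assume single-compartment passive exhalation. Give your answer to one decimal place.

41.2

τ = R × C = 4.0 × 62 mL/cmH2O = 4.0 × 0.062 L/cmH2O = 0.248 s.
Passive exhalation: V(t)/V₀ = e^(−t/τ) = e^(−0.22/0.248) = 0.4118.
Fraction remaining = 0.4118 → 41.18%.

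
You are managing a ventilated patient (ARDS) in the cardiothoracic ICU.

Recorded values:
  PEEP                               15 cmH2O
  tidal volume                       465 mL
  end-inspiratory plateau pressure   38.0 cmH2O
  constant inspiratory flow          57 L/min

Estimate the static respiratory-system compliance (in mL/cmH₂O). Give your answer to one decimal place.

Cstat = Vt / (Pplat − PEEP) = 465 / (38.0 − 15) = 465 / 23.0 = 20.217 mL/cmH2O.

20.2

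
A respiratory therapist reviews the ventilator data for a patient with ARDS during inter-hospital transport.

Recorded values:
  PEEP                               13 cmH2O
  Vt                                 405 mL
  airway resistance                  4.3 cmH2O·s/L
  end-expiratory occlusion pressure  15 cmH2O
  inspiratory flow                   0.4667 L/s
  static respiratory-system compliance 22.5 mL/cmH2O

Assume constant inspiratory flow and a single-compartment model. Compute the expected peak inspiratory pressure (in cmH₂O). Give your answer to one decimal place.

Total PEEP = 15 cmH2O (set 13 + intrinsic 2); this is the baseline alveolar pressure.
Equation of motion (constant flow): PIP = Vt/C + R·V̇ + PEEP.
PIP = 405/22.5 + 4.3×0.4667 + 15 = 18.0 + 2.007 + 15 = 35.007 cmH2O.

35.0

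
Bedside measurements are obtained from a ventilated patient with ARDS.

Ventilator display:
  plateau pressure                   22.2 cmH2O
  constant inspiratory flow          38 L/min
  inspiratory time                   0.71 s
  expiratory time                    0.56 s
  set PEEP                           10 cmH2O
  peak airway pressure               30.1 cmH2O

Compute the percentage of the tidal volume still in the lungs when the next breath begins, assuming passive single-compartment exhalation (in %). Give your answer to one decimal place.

29.6

Flow: 38 L/min ÷ 60 = 0.6333 L/s.
Vt = flow × Ti = 0.6333 L/s × 0.71 s × 1000 mL/L = 449.64 mL.
R = (PIP − Pplat)/V̇ = (30.1 − 22.2) / 0.6333 = 7.9/0.6333 = 12.474 cmH2O·s/L.
C = Vt/(Pplat − PEEP) = 449.64 / (22.2 − 10) = 449.64/12.2 = 36.856 mL/cmH2O.
τ = R × C = 12.474 × 0.03686 L/cmH2O = 0.4598 s.
Fraction remaining at end-expiration = e^(−Te/τ) = e^(−0.56/0.4598) = 0.2958 → 29.58%.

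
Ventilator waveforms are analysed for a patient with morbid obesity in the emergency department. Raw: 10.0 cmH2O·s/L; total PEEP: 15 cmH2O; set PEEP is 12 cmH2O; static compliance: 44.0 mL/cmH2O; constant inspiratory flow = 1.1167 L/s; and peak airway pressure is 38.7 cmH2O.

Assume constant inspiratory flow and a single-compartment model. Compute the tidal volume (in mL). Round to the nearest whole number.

Total PEEP = 15 cmH2O (set 12 + intrinsic 3); this is the baseline alveolar pressure.
Equation of motion (constant flow): PIP = Vt/C + R·V̇ + PEEP.
Vt/C = PIP − R·V̇ − PEEP = 38.7 − 11.167 − 15 = 12.533 cmH2O.
Vt = C × 12.533 = 44.0 × 12.533 = 551.45 mL.

551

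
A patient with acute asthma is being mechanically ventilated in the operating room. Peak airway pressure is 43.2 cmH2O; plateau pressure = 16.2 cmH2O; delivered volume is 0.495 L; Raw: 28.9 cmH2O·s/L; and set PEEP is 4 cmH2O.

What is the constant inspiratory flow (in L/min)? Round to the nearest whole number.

flow = (PIP − Pplat) / Raw = (43.2 − 16.2) / 28.9 = 0.9343 L/s × 60 = 56.058 L/min.

56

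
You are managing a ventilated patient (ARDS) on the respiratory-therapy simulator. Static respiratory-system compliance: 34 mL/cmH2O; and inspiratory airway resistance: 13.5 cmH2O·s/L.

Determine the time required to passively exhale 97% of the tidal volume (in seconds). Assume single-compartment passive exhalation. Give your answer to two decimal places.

1.61

τ = R × C = 13.5 × 34 mL/cmH2O = 13.5 × 0.034 L/cmH2O = 0.459 s.
Exhaled fraction f = 1 − e^(−t/τ) → t = −τ·ln(1 − f) = −0.459·ln(0.03) = 1.61 s.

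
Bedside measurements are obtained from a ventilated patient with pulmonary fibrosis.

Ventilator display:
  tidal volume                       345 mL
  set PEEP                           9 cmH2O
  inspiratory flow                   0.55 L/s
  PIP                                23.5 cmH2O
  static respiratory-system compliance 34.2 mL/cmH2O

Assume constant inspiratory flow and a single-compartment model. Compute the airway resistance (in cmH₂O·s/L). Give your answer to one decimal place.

Equation of motion (constant flow): PIP = Vt/C + R·V̇ + PEEP.
R·V̇ = PIP − Vt/C − PEEP = 23.5 − 345/34.2 − 9 = 23.5 − 10.088 − 9 = 4.412 cmH2O.
R = 4.412 / 0.55 = 8.022 cmH2O·s/L.

8.0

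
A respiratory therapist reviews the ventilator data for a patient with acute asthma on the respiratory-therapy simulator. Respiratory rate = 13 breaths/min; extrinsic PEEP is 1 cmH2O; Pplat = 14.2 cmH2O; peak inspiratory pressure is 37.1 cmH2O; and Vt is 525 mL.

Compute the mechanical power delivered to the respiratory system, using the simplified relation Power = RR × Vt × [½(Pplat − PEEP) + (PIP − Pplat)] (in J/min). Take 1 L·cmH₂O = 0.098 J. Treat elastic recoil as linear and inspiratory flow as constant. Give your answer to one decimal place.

19.7

Per-breath work = Vt × [½(Pplat−PEEP) + (PIP−Pplat)] = 0.525 × [0.5×13.2 + 22.9] = 0.525 × 29.5 = 15.488 L·cmH2O.
Power = 13 × 15.488 = 201.34 L·cmH2O/min.
× 0.098 J/(L·cmH2O) → 19.731 J/min.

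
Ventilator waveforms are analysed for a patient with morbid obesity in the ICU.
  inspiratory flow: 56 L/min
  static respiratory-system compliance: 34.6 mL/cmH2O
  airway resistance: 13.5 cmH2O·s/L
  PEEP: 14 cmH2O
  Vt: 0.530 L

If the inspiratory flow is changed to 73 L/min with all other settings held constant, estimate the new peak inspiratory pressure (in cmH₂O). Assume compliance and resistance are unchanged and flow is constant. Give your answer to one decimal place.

Flow: 56 L/min ÷ 60 = 0.9333 L/s.
New flow: 73 L/min ÷ 60 = 1.2167 L/s.
PIP = Vt/C + R·V̇ + PEEP (constant-flow equation of motion).
Only the resistive term changes: ΔPIP = R × ΔV̇ = 13.5 × (1.2167 − 0.9333) = 13.5 × 0.2834 = 3.826 cmH2O.
Original PIP = 530/34.6 + 13.5×0.9333 + 14 = 41.917 cmH2O; new PIP = 41.917 + (3.826) = 45.743 cmH2O.

45.7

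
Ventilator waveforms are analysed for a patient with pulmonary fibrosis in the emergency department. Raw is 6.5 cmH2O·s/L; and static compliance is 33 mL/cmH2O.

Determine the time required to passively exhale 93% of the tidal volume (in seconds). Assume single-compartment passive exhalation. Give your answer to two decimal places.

τ = R × C = 6.5 × 33 mL/cmH2O = 6.5 × 0.033 L/cmH2O = 0.2145 s.
Exhaled fraction f = 1 − e^(−t/τ) → t = −τ·ln(1 − f) = −0.2145·ln(0.07) = 0.5704 s.

0.57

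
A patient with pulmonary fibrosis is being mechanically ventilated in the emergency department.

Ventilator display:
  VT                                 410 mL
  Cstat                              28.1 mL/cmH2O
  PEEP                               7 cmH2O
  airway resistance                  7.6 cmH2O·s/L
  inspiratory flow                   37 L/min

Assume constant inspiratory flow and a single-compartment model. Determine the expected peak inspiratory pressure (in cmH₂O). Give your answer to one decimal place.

26.3

Flow: 37 L/min ÷ 60 = 0.6167 L/s.
Equation of motion (constant flow): PIP = Vt/C + R·V̇ + PEEP.
PIP = 410/28.1 + 7.6×0.6167 + 7 = 14.591 + 4.687 + 7 = 26.278 cmH2O.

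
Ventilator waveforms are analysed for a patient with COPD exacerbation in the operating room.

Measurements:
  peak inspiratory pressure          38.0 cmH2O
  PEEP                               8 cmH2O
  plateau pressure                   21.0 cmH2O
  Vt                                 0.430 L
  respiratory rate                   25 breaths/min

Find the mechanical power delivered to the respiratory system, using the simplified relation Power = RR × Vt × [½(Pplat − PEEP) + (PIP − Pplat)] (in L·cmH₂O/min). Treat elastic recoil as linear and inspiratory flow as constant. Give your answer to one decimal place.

Per-breath work = Vt × [½(Pplat−PEEP) + (PIP−Pplat)] = 0.430 × [0.5×13.0 + 17.0] = 0.430 × 23.5 = 10.105 L·cmH2O.
Power = 25 × 10.105 = 252.63 L·cmH2O/min.

252.6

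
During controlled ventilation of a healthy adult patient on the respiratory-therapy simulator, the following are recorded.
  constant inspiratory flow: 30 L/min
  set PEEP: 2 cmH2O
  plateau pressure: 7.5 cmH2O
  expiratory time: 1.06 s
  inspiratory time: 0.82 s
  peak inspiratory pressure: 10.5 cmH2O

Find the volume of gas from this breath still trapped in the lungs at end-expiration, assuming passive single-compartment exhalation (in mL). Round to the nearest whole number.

38

Flow: 30 L/min ÷ 60 = 0.5 L/s.
Vt = flow × Ti = 0.5 L/s × 0.82 s × 1000 mL/L = 410.0 mL.
R = (PIP − Pplat)/V̇ = (10.5 − 7.5) / 0.5 = 3.0/0.5 = 6.0 cmH2O·s/L.
C = Vt/(Pplat − PEEP) = 410.0 / (7.5 − 2) = 410.0/5.5 = 74.545 mL/cmH2O.
τ = R × C = 6.0 × 0.07455 L/cmH2O = 0.4473 s.
Fraction remaining = e^(−Te/τ) = e^(−1.06/0.4473) = 0.0935.
Trapped volume = 410.0 × 0.0935 = 38.335 mL.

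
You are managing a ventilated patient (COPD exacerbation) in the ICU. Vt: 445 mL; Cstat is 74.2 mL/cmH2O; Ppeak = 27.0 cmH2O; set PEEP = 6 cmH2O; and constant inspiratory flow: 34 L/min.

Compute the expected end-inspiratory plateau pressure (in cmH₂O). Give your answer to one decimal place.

Pplat = PEEP + Vt / Cstat = 6 + 445 / 74.2 = 6 + 5.997 = 11.997 cmH2O.

12.0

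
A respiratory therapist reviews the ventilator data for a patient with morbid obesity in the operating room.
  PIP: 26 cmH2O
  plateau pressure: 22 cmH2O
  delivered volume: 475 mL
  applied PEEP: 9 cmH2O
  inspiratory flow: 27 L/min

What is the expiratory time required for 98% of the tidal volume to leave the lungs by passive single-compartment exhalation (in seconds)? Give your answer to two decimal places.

1.27

Flow: 27 L/min ÷ 60 = 0.45 L/s.
R = (PIP − Pplat)/V̇ = (26 − 22) / 0.45 = 4.0/0.45 = 8.889 cmH2O·s/L.
C = Vt/(Pplat − PEEP) = 475.0 / (22 − 9) = 475.0/13.0 = 36.538 mL/cmH2O.
τ = R × C = 8.889 × 0.03654 L/cmH2O = 0.3248 s.
t = −τ·ln(1 − 0.98) = −0.3248·ln(0.02) = 1.271 s.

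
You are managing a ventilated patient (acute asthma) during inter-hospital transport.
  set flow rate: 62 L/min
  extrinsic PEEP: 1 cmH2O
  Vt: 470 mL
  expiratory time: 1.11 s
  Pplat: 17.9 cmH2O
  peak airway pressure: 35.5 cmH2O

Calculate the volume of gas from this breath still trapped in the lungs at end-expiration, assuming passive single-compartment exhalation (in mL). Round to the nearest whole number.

45

Flow: 62 L/min ÷ 60 = 1.0333 L/s.
R = (PIP − Pplat)/V̇ = (35.5 − 17.9) / 1.0333 = 17.6/1.0333 = 17.033 cmH2O·s/L.
C = Vt/(Pplat − PEEP) = 470.0 / (17.9 − 1) = 470.0/16.9 = 27.811 mL/cmH2O.
τ = R × C = 17.033 × 0.02781 L/cmH2O = 0.4737 s.
Fraction remaining = e^(−Te/τ) = e^(−1.11/0.4737) = 0.09601.
Trapped volume = 470.0 × 0.09601 = 45.125 mL.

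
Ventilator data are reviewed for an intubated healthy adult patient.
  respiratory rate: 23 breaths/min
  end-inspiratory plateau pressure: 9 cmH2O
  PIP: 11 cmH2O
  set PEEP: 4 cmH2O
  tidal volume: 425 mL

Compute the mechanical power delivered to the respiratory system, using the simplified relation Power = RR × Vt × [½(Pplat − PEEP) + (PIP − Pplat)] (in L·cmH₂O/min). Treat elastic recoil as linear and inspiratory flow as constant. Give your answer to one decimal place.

Per-breath work = Vt × [½(Pplat−PEEP) + (PIP−Pplat)] = 0.425 × [0.5×5.0 + 2.0] = 0.425 × 4.5 = 1.913 L·cmH2O.
Power = 23 × 1.913 = 43.999 L·cmH2O/min.

44.0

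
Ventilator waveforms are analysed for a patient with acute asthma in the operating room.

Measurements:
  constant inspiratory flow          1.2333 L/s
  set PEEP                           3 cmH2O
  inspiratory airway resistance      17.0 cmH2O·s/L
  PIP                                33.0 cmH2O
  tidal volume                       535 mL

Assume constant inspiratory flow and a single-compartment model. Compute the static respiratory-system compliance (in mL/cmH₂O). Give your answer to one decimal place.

Equation of motion (constant flow): PIP = Vt/C + R·V̇ + PEEP.
Vt/C = PIP − R·V̇ − PEEP = 33.0 − 17.0×1.2333 − 3 = 33.0 − 20.966 − 3 = 9.034 cmH2O.
C = Vt / 9.034 = 535 / 9.034 = 59.221 mL/cmH2O.

59.2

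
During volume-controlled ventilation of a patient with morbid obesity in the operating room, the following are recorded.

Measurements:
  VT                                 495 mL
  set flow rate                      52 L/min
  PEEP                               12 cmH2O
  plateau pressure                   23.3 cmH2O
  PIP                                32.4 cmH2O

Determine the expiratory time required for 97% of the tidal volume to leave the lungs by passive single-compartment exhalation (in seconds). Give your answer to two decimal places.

Flow: 52 L/min ÷ 60 = 0.8667 L/s.
R = (PIP − Pplat)/V̇ = (32.4 − 23.3) / 0.8667 = 9.1/0.8667 = 10.5 cmH2O·s/L.
C = Vt/(Pplat − PEEP) = 495.0 / (23.3 − 12) = 495.0/11.3 = 43.805 mL/cmH2O.
τ = R × C = 10.5 × 0.04381 L/cmH2O = 0.46 s.
t = −τ·ln(1 − 0.97) = −0.46·ln(0.03) = 1.613 s.

1.61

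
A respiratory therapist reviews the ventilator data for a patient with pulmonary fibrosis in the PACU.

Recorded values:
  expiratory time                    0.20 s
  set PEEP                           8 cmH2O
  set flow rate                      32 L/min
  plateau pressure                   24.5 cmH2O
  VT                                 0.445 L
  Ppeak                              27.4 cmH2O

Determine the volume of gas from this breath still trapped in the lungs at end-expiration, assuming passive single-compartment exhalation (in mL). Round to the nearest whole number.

114

Flow: 32 L/min ÷ 60 = 0.5333 L/s.
R = (PIP − Pplat)/V̇ = (27.4 − 24.5) / 0.5333 = 2.9/0.5333 = 5.438 cmH2O·s/L.
C = Vt/(Pplat − PEEP) = 445.0 / (24.5 − 8) = 445.0/16.5 = 26.97 mL/cmH2O.
τ = R × C = 5.438 × 0.02697 L/cmH2O = 0.1467 s.
Fraction remaining = e^(−Te/τ) = e^(−0.20/0.1467) = 0.2558.
Trapped volume = 445.0 × 0.2558 = 113.83 mL.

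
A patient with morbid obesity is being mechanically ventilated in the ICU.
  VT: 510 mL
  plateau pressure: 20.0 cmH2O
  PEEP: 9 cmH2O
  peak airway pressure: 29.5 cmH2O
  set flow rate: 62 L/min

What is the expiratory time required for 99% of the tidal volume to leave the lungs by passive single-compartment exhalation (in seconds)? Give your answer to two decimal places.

Flow: 62 L/min ÷ 60 = 1.0333 L/s.
R = (PIP − Pplat)/V̇ = (29.5 − 20.0) / 1.0333 = 9.5/1.0333 = 9.194 cmH2O·s/L.
C = Vt/(Pplat − PEEP) = 510.0 / (20.0 − 9) = 510.0/11.0 = 46.364 mL/cmH2O.
τ = R × C = 9.194 × 0.04636 L/cmH2O = 0.4262 s.
t = −τ·ln(1 − 0.99) = −0.4262·ln(0.01) = 1.963 s.

1.96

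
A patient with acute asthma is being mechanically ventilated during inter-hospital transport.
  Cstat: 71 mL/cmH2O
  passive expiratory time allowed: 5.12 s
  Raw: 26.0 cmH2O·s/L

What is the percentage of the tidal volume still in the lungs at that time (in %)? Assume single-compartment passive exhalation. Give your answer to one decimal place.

τ = R × C = 26.0 × 71 mL/cmH2O = 26.0 × 0.071 L/cmH2O = 1.846 s.
Passive exhalation: V(t)/V₀ = e^(−t/τ) = e^(−5.12/1.846) = 0.06244.
Fraction remaining = 0.06244 → 6.244%.

6.2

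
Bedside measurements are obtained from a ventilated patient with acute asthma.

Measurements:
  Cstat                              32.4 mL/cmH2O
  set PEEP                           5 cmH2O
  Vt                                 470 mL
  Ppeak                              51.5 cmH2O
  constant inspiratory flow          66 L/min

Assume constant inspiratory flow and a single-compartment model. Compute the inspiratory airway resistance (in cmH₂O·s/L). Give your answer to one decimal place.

29.1

Flow: 66 L/min ÷ 60 = 1.1 L/s.
Equation of motion (constant flow): PIP = Vt/C + R·V̇ + PEEP.
R·V̇ = PIP − Vt/C − PEEP = 51.5 − 470/32.4 − 5 = 51.5 − 14.506 − 5 = 31.994 cmH2O.
R = 31.994 / 1.1 = 29.085 cmH2O·s/L.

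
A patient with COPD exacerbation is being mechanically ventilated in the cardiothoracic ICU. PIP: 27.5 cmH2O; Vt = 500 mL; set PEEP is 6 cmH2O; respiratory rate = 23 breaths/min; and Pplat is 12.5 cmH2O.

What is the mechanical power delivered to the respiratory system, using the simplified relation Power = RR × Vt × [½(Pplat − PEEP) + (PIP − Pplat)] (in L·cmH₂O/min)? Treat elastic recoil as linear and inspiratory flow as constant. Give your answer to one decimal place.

Per-breath work = Vt × [½(Pplat−PEEP) + (PIP−Pplat)] = 0.500 × [0.5×6.5 + 15.0] = 0.500 × 18.25 = 9.125 L·cmH2O.
Power = 23 × 9.125 = 209.88 L·cmH2O/min.

209.9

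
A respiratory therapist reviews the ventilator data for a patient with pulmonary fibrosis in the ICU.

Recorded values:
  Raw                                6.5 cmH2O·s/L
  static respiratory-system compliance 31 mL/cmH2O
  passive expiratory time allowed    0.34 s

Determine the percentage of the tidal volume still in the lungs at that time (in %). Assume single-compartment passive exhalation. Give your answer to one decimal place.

τ = R × C = 6.5 × 31 mL/cmH2O = 6.5 × 0.031 L/cmH2O = 0.2015 s.
Passive exhalation: V(t)/V₀ = e^(−t/τ) = e^(−0.34/0.2015) = 0.185.
Fraction remaining = 0.185 → 18.5%.

18.5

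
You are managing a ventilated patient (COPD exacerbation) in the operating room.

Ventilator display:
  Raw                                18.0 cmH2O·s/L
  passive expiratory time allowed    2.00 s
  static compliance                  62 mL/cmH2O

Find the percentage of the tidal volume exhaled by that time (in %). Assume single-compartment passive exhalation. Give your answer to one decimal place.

τ = R × C = 18.0 × 62 mL/cmH2O = 18.0 × 0.062 L/cmH2O = 1.116 s.
Passive exhalation: V(t)/V₀ = e^(−t/τ) = e^(−2.00/1.116) = 0.1666.
Fraction exhaled = 1 − 0.1666 = 0.8334 → 83.34%.

83.3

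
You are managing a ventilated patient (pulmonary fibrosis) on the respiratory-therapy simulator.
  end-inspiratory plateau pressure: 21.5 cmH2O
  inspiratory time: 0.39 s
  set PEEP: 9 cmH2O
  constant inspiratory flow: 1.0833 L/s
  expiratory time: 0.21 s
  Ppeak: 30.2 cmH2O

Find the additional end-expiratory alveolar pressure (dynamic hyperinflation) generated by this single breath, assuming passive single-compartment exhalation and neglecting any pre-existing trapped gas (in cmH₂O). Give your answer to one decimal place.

Vt = flow × Ti = 1.0833 L/s × 0.39 s × 1000 mL/L = 422.49 mL.
R = (PIP − Pplat)/V̇ = (30.2 − 21.5) / 1.0833 = 8.7/1.0833 = 8.031 cmH2O·s/L.
C = Vt/(Pplat − PEEP) = 422.49 / (21.5 − 9) = 422.49/12.5 = 33.799 mL/cmH2O.
τ = R × C = 8.031 × 0.0338 L/cmH2O = 0.2714 s.
Fraction remaining = e^(−Te/τ) = e^(−0.21/0.2714) = 0.4613; trapped volume = 422.49 × 0.4613 = 194.89 mL.
Additional alveolar pressure from trapping ≈ V_trapped / C = 194.89 / 33.799 = 5.766 cmH2O.

5.8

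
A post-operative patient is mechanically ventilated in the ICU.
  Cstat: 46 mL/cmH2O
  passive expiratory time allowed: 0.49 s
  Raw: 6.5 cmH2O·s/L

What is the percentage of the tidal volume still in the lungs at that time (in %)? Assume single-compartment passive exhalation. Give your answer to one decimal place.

19.4

τ = R × C = 6.5 × 46 mL/cmH2O = 6.5 × 0.046 L/cmH2O = 0.299 s.
Passive exhalation: V(t)/V₀ = e^(−t/τ) = e^(−0.49/0.299) = 0.1942.
Fraction remaining = 0.1942 → 19.42%.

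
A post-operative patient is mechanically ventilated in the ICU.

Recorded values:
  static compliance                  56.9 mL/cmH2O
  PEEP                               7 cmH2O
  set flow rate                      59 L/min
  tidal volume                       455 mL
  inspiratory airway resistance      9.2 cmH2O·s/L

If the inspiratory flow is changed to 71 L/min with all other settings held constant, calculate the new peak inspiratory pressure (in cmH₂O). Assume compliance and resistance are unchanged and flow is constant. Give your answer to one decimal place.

25.9

Flow: 59 L/min ÷ 60 = 0.9833 L/s.
New flow: 71 L/min ÷ 60 = 1.1833 L/s.
PIP = Vt/C + R·V̇ + PEEP (constant-flow equation of motion).
Only the resistive term changes: ΔPIP = R × ΔV̇ = 9.2 × (1.1833 − 0.9833) = 9.2 × 0.2 = 1.84 cmH2O.
Original PIP = 455/56.9 + 9.2×0.9833 + 7 = 24.043 cmH2O; new PIP = 24.043 + (1.84) = 25.883 cmH2O.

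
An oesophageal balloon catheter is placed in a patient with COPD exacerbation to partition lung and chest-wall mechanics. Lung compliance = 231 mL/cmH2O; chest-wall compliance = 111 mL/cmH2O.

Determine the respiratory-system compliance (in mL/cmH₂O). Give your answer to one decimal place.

75.0

Lung and chest wall are elastances in series: 1/Crs = 1/CL + 1/Ccw.
1/Crs = 1/231 + 1/111 = 0.01334.
Crs = 74.963 mL/cmH2O.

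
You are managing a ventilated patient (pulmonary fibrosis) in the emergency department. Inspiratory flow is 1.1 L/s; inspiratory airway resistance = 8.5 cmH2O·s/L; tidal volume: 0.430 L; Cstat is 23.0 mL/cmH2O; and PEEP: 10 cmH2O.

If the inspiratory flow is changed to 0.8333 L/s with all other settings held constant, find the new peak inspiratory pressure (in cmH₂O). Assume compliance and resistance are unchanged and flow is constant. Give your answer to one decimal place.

PIP = Vt/C + R·V̇ + PEEP (constant-flow equation of motion).
Only the resistive term changes: ΔPIP = R × ΔV̇ = 8.5 × (0.8333 − 1.1) = 8.5 × -0.2667 = -2.267 cmH2O.
Original PIP = 430/23.0 + 8.5×1.1 + 10 = 38.046 cmH2O; new PIP = 38.046 + (-2.267) = 35.779 cmH2O.

35.8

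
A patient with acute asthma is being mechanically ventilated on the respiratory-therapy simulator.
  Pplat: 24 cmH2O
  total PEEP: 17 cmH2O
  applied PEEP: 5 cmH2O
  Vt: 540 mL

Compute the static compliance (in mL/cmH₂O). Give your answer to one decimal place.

End-expiratory occlusion gives total PEEP = 17 cmH2O (intrinsic PEEP = 17 − 5 = 12). Use total PEEP for the elastic gradient.
Cstat = Vt / (Pplat − PEEPtotal) = 540 / (24 − 17) = 540 / 7.0 = 77.143 mL/cmH2O.

77.1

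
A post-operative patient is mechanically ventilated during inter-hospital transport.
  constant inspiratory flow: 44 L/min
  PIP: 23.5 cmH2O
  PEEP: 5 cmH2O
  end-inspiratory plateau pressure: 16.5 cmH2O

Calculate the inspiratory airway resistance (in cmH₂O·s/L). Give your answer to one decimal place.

9.5

Flow: 44 L/min ÷ 60 = 0.7333 L/s.
Raw = (PIP − Pplat) / flow = (23.5 − 16.5) / 0.7333 = 7.0 / 0.7333 = 9.546 cmH2O·s/L.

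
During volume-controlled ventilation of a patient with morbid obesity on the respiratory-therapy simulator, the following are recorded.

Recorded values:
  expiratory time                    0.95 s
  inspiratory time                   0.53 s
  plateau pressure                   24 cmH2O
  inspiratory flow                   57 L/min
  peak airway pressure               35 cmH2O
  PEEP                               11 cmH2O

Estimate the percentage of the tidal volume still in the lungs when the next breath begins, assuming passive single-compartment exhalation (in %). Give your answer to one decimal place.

12.0

Flow: 57 L/min ÷ 60 = 0.95 L/s.
Vt = flow × Ti = 0.95 L/s × 0.53 s × 1000 mL/L = 503.5 mL.
R = (PIP − Pplat)/V̇ = (35 − 24) / 0.95 = 11.0/0.95 = 11.579 cmH2O·s/L.
C = Vt/(Pplat − PEEP) = 503.5 / (24 − 11) = 503.5/13.0 = 38.731 mL/cmH2O.
τ = R × C = 11.579 × 0.03873 L/cmH2O = 0.4485 s.
Fraction remaining at end-expiration = e^(−Te/τ) = e^(−0.95/0.4485) = 0.1203 → 12.03%.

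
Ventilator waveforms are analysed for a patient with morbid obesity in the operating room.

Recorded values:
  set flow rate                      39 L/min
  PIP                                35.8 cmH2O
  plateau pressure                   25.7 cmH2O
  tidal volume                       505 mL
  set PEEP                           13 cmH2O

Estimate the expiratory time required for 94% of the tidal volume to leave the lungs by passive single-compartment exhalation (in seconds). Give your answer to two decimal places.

1.74

Flow: 39 L/min ÷ 60 = 0.65 L/s.
R = (PIP − Pplat)/V̇ = (35.8 − 25.7) / 0.65 = 10.1/0.65 = 15.538 cmH2O·s/L.
C = Vt/(Pplat − PEEP) = 505.0 / (25.7 − 13) = 505.0/12.7 = 39.764 mL/cmH2O.
τ = R × C = 15.538 × 0.03976 L/cmH2O = 0.6178 s.
t = −τ·ln(1 − 0.94) = −0.6178·ln(0.06) = 1.738 s.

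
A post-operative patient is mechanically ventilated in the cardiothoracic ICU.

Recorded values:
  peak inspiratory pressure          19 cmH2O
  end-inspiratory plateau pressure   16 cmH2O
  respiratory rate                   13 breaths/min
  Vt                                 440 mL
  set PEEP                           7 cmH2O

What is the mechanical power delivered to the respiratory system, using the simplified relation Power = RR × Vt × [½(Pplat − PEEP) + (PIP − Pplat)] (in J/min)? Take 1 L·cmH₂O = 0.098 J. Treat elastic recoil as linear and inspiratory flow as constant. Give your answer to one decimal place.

Per-breath work = Vt × [½(Pplat−PEEP) + (PIP−Pplat)] = 0.440 × [0.5×9.0 + 3.0] = 0.440 × 7.5 = 3.3 L·cmH2O.
Power = 13 × 3.3 = 42.9 L·cmH2O/min.
× 0.098 J/(L·cmH2O) → 4.204 J/min.

4.2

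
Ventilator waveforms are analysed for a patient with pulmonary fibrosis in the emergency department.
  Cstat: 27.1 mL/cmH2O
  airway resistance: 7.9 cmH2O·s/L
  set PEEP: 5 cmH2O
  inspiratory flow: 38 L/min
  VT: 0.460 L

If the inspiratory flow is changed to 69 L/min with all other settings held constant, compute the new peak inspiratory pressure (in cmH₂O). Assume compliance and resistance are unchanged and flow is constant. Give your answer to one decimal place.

Flow: 38 L/min ÷ 60 = 0.6333 L/s.
New flow: 69 L/min ÷ 60 = 1.15 L/s.
PIP = Vt/C + R·V̇ + PEEP (constant-flow equation of motion).
Only the resistive term changes: ΔPIP = R × ΔV̇ = 7.9 × (1.15 − 0.6333) = 7.9 × 0.5167 = 4.082 cmH2O.
Original PIP = 460/27.1 + 7.9×0.6333 + 5 = 26.977 cmH2O; new PIP = 26.977 + (4.082) = 31.059 cmH2O.

31.1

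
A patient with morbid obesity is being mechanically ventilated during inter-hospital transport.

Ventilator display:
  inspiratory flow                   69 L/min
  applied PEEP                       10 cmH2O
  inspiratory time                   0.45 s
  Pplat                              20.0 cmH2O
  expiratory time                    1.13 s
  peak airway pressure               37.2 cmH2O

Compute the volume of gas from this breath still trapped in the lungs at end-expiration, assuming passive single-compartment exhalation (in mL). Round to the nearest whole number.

120

Flow: 69 L/min ÷ 60 = 1.15 L/s.
Vt = flow × Ti = 1.15 L/s × 0.45 s × 1000 mL/L = 517.5 mL.
R = (PIP − Pplat)/V̇ = (37.2 − 20.0) / 1.15 = 17.2/1.15 = 14.957 cmH2O·s/L.
C = Vt/(Pplat − PEEP) = 517.5 / (20.0 − 10) = 517.5/10.0 = 51.75 mL/cmH2O.
τ = R × C = 14.957 × 0.05175 L/cmH2O = 0.774 s.
Fraction remaining = e^(−Te/τ) = e^(−1.13/0.774) = 0.2322.
Trapped volume = 517.5 × 0.2322 = 120.16 mL.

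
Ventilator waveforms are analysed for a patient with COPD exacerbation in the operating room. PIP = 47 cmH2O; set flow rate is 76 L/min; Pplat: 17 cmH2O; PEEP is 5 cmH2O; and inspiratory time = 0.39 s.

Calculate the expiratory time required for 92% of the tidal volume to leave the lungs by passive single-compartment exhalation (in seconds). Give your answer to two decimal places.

Flow: 76 L/min ÷ 60 = 1.2667 L/s.
Vt = flow × Ti = 1.2667 L/s × 0.39 s × 1000 mL/L = 494.01 mL.
R = (PIP − Pplat)/V̇ = (47 − 17) / 1.2667 = 30.0/1.2667 = 23.684 cmH2O·s/L.
C = Vt/(Pplat − PEEP) = 494.01 / (17 − 5) = 494.01/12.0 = 41.168 mL/cmH2O.
τ = R × C = 23.684 × 0.04117 L/cmH2O = 0.9751 s.
t = −τ·ln(1 − 0.92) = −0.9751·ln(0.08) = 2.463 s.

2.46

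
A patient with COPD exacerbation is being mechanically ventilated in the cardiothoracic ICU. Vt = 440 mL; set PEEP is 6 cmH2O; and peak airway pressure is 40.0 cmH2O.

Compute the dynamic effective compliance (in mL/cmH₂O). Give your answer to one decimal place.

Dynamic compliance = Vt / (PIP − PEEP) = 440 / (40.0 − 6) = 440 / 34.0 = 12.941 mL/cmH2O.

12.9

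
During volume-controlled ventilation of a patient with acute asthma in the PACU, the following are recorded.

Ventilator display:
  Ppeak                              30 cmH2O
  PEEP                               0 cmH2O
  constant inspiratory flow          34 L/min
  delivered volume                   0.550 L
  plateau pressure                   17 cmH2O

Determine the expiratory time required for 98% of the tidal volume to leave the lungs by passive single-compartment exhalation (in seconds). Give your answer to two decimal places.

Flow: 34 L/min ÷ 60 = 0.5667 L/s.
R = (PIP − Pplat)/V̇ = (30 − 17) / 0.5667 = 13.0/0.5667 = 22.94 cmH2O·s/L.
C = Vt/(Pplat − PEEP) = 550.0 / (17 − 0) = 550.0/17.0 = 32.353 mL/cmH2O.
τ = R × C = 22.94 × 0.03235 L/cmH2O = 0.7421 s.
t = −τ·ln(1 − 0.98) = −0.7421·ln(0.02) = 2.903 s.

2.90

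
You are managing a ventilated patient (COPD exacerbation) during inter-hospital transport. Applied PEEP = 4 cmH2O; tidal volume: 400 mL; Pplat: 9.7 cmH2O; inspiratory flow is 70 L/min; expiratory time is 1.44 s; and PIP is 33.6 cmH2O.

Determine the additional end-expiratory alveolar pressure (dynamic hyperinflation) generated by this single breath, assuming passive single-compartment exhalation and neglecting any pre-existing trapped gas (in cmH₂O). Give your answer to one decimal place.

Flow: 70 L/min ÷ 60 = 1.1667 L/s.
R = (PIP − Pplat)/V̇ = (33.6 − 9.7) / 1.1667 = 23.9/1.1667 = 20.485 cmH2O·s/L.
C = Vt/(Pplat − PEEP) = 400.0 / (9.7 − 4) = 400.0/5.7 = 70.175 mL/cmH2O.
τ = R × C = 20.485 × 0.07018 L/cmH2O = 1.438 s.
Fraction remaining = e^(−Te/τ) = e^(−1.44/1.438) = 0.3674; trapped volume = 400.0 × 0.3674 = 146.96 mL.
Additional alveolar pressure from trapping ≈ V_trapped / C = 146.96 / 70.175 = 2.094 cmH2O.

2.1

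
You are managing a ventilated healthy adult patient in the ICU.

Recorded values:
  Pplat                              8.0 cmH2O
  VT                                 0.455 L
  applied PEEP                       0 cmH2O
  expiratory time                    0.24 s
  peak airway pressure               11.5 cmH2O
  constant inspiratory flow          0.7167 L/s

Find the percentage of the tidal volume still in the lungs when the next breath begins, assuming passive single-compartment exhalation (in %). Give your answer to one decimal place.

R = (PIP − Pplat)/V̇ = (11.5 − 8.0) / 0.7167 = 3.5/0.7167 = 4.883 cmH2O·s/L.
C = Vt/(Pplat − PEEP) = 455.0 / (8.0 − 0) = 455.0/8.0 = 56.875 mL/cmH2O.
τ = R × C = 4.883 × 0.05688 L/cmH2O = 0.2777 s.
Fraction remaining at end-expiration = e^(−Te/τ) = e^(−0.24/0.2777) = 0.4214 → 42.14%.

42.1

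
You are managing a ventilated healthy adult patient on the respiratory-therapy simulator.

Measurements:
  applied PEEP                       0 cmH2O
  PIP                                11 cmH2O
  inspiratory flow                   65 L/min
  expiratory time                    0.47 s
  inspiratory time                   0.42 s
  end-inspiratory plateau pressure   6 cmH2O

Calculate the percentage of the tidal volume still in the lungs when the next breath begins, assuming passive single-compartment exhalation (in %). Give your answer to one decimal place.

26.1

Flow: 65 L/min ÷ 60 = 1.0833 L/s.
Vt = flow × Ti = 1.0833 L/s × 0.42 s × 1000 mL/L = 454.99 mL.
R = (PIP − Pplat)/V̇ = (11 − 6) / 1.0833 = 5.0/1.0833 = 4.616 cmH2O·s/L.
C = Vt/(Pplat − PEEP) = 454.99 / (6 − 0) = 454.99/6.0 = 75.832 mL/cmH2O.
τ = R × C = 4.616 × 0.07583 L/cmH2O = 0.35 s.
Fraction remaining at end-expiration = e^(−Te/τ) = e^(−0.47/0.35) = 0.2611 → 26.11%.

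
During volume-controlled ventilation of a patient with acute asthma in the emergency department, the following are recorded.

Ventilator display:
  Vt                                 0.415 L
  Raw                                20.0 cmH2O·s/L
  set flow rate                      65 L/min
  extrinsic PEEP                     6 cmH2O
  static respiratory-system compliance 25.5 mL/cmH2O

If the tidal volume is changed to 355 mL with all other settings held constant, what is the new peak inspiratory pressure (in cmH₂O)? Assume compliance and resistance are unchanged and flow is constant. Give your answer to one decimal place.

Flow: 65 L/min ÷ 60 = 1.0833 L/s.
PIP = Vt/C + R·V̇ + PEEP (constant-flow equation of motion).
Only the elastic term changes: ΔPIP = ΔVt / C = (355 − 415) / 25.5 = -2.353 cmH2O.
Original PIP = 415/25.5 + 20.0×1.0833 + 6 = 43.941 cmH2O; new PIP = 43.941 + (-2.353) = 41.588 cmH2O.

41.6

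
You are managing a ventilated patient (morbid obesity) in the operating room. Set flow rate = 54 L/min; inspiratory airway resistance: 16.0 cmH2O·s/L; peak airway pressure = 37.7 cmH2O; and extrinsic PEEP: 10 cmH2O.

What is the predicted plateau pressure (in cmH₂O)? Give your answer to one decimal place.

23.3

Flow: 54 L/min ÷ 60 = 0.9 L/s.
Pplat = PIP − Raw × flow = 37.7 − 16.0 × 0.9 = 37.7 − 14.4 = 23.3 cmH2O.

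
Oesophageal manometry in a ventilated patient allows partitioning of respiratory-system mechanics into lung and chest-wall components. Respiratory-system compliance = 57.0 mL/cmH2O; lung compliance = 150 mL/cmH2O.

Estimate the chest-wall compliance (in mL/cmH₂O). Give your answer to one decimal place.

1/Ccw = 1/Crs − 1/CL.
1/Ccw = 1/57.0 − 1/150 = 0.01088.
Ccw = 91.912 mL/cmH2O.

91.9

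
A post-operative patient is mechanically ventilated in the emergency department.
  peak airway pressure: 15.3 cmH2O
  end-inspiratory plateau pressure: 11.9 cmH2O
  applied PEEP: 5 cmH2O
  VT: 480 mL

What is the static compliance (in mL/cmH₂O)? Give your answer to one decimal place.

Cstat = Vt / (Pplat − PEEP) = 480 / (11.9 − 5) = 480 / 6.9 = 69.565 mL/cmH2O.

69.6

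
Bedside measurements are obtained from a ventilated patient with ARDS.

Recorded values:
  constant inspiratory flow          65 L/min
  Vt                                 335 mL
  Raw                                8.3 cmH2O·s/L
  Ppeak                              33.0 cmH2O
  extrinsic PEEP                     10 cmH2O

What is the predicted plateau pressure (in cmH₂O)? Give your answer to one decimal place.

24.0

Flow: 65 L/min ÷ 60 = 1.0833 L/s.
Pplat = PIP − Raw × flow = 33.0 − 8.3 × 1.0833 = 33.0 − 8.991 = 24.009 cmH2O.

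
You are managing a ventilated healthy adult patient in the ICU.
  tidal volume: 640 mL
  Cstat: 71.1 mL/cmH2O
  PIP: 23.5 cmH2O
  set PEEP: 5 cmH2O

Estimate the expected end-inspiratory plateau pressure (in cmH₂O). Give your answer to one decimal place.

14.0

Pplat = PEEP + Vt / Cstat = 5 + 640 / 71.1 = 5 + 9.001 = 14.001 cmH2O.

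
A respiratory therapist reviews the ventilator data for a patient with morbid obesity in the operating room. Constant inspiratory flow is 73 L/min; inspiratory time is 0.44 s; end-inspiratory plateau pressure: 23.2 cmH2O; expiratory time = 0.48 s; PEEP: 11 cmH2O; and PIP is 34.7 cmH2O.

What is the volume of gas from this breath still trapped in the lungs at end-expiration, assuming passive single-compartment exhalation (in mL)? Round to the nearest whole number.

Flow: 73 L/min ÷ 60 = 1.2167 L/s.
Vt = flow × Ti = 1.2167 L/s × 0.44 s × 1000 mL/L = 535.35 mL.
R = (PIP − Pplat)/V̇ = (34.7 − 23.2) / 1.2167 = 11.5/1.2167 = 9.452 cmH2O·s/L.
C = Vt/(Pplat − PEEP) = 535.35 / (23.2 − 11) = 535.35/12.2 = 43.881 mL/cmH2O.
τ = R × C = 9.452 × 0.04388 L/cmH2O = 0.4148 s.
Fraction remaining = e^(−Te/τ) = e^(−0.48/0.4148) = 0.3144.
Trapped volume = 535.35 × 0.3144 = 168.31 mL.

168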